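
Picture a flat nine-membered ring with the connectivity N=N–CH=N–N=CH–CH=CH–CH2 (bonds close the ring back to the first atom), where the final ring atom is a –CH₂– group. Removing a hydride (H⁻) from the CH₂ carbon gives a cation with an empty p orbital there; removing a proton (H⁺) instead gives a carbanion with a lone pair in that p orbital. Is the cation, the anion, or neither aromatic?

In either ion the ring is fully conjugated: every atom, including the new sp² carbon, supplies a p orbital.
Cation: 4 × 2 + 0 = 8 π electrons → 4(2), antiaromatic.
Anion: 4 × 2 + 2 = 10 π electrons → 4(2)+2, aromatic.

The anion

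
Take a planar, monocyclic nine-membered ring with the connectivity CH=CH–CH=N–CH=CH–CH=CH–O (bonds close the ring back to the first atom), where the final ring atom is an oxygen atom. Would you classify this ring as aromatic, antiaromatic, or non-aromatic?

Aromatic

Every ring atom contributes a p orbital perpendicular to the ring (each doubly-bonded ring atom is sp² with one p-orbital electron; the doubly-bonded nitrogens are pyridine-type — their lone pairs lie in the ring plane, leaving one electron in the p orbital; the oxygen donates one lone pair from its p orbital), so the π system is cyclic and fully conjugated.
Counting π electrons: 4 × 2 = 8 from the double-bond units + 2 from the O atom = 10.
10 = 4(2) + 2, which satisfies Hückel's 4n+2 rule.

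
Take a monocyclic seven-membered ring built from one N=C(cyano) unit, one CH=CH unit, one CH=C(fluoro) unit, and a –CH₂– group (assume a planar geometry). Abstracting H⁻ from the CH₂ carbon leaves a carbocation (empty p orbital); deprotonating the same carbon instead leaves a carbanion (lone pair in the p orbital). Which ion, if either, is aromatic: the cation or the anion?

The cation

In both ions every ring atom is sp² and contributes a p orbital, so both rings are fully conjugated.
Cation: 3 × 2 + 0 = 6 π electrons → 4(1)+2, aromatic.
Anion: 3 × 2 + 2 = 8 π electrons → 4(2), antiaromatic.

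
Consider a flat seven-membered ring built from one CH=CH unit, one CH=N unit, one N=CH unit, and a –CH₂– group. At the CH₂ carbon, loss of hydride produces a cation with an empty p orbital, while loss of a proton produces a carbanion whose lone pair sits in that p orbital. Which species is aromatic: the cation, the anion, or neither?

The cation

In both ions every ring atom is sp² and contributes a p orbital, so both rings are fully conjugated.
Cation: 3 × 2 + 0 = 6 π electrons → 4(1)+2, aromatic.
Anion: 3 × 2 + 2 = 8 π electrons → 4(2), antiaromatic.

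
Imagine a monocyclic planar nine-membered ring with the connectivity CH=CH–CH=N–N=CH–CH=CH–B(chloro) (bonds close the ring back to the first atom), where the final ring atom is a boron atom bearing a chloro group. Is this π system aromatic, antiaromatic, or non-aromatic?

Antiaromatic

Every ring atom contributes a p orbital perpendicular to the ring (the double-bond atoms are sp², each contributing one p electron; each =N– nitrogen is pyridine-type (lone pair in the sp² plane, one electron in the p orbital); the boron has an empty p orbital), so the π system is cyclic and fully conjugated.
Tallying contributions gives 4 × 2 = 8 from the double-bond units + 0 from the B(chloro) atom = 8.
8 = 4(2); a planar, fully conjugated 4n system is antiaromatic.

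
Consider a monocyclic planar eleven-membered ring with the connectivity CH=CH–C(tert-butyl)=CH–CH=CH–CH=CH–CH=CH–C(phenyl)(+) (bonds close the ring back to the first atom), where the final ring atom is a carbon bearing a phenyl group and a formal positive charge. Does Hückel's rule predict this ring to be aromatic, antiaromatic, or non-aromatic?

The p orbitals form a continuous loop: the double-bond atoms are sp², each contributing one p electron; the carbocation has an empty p orbital. The ring is fully conjugated.
Tallying contributions gives 5 × 2 = 10 from the double-bond units + 0 from the C(phenyl)(+) atom = 10.
Since 10 = 4·2 + 2, the ring meets the 4n+2 criterion.

Aromatic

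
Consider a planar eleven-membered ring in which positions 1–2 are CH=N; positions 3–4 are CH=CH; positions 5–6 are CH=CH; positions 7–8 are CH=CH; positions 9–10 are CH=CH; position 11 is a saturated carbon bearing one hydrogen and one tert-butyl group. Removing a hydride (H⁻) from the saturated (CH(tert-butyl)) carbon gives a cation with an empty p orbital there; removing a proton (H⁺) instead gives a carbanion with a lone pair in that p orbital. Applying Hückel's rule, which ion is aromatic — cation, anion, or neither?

The cation

In both ions every ring atom is sp² and contributes a p orbital, so both rings are fully conjugated.
Cation: 5 × 2 + 0 = 10 π electrons → 4(2)+2, aromatic.
Anion: 5 × 2 + 2 = 12 π electrons → 4(3), antiaromatic.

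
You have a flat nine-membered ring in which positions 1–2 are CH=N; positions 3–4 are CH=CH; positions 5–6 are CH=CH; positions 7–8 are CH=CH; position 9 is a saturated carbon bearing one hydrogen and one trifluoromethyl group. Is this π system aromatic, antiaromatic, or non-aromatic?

At the CH(trifluoromethyl) position, that saturated carbon is sp³ and has no p orbital in the ring π system; the ring's p-orbital overlap is broken there.
Broken conjugation rules out both aromaticity and antiaromaticity.

Non-aromatic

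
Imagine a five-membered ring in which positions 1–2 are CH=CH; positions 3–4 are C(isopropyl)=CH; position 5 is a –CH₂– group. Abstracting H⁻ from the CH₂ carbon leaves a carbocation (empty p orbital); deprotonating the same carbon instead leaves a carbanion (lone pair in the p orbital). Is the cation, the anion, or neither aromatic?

The anion

In either ion the ring is fully conjugated: every atom, including the new sp² carbon, supplies a p orbital.
Cation: 2 × 2 + 0 = 4 π electrons → 4(1), antiaromatic.
Anion: 2 × 2 + 2 = 6 π electrons → 4(1)+2, aromatic.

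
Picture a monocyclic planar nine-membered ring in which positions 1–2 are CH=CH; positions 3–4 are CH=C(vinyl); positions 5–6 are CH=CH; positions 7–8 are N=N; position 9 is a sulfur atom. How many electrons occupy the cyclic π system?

All ring atoms are sp² and supply a p orbital to the ring (each doubly-bonded ring atom is sp² with one p-orbital electron; each =N– nitrogen is pyridine-type (lone pair in the sp² plane, one electron in the p orbital); the sulfur donates one lone pair from its p orbital); the conjugation is uninterrupted.
π-electron count: 4 × 2 = 8 from the double-bond units + 2 from the S atom = 10.

10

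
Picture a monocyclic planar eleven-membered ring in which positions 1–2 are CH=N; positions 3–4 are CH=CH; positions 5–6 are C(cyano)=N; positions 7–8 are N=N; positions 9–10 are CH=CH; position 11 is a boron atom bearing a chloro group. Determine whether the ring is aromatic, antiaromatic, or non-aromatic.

Check conjugation: the double-bond atoms are sp², each contributing one p electron; each sp² =N– keeps its lone pair in-plane and puts one electron into the π system; the boron has an empty p orbital — every position has a p orbital, so the cyclic π system is continuous.
Adding the contributions, 5 × 2 = 10 from the double-bond units + 0 from the B(chloro) atom = 10.
10 = 4(2) + 2, which satisfies Hückel's 4n+2 rule.

Aromatic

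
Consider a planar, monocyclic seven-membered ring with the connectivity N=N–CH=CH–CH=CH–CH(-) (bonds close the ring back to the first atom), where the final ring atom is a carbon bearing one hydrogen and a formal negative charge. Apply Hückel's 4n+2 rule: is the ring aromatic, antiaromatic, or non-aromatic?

Antiaromatic

Check conjugation: every atom in a ring double bond is sp² and brings one electron to the p orbital; each sp² =N– keeps its lone pair in-plane and puts one electron into the π system; the carbanion's lone pair occupies the p orbital — every position has a p orbital, so the cyclic π system is continuous.
Counting π electrons: 3 × 2 = 6 from the double-bond units + 2 from the CH(-) atom = 8.
With 8 = 4·2 π electrons, Hückel's rule classifies the planar ring as antiaromatic.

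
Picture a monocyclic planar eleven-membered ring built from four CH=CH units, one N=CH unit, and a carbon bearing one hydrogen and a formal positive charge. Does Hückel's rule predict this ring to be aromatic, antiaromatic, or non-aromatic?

All ring atoms are sp² and supply a p orbital to the ring (every atom in a ring double bond is sp² and brings one electron to the p orbital; the doubly-bonded nitrogens are pyridine-type — their lone pairs lie in the ring plane, leaving one electron in the p orbital; the carbocation has an empty p orbital); the conjugation is uninterrupted.
π-electron count: 5 × 2 = 10 from the double-bond units + 0 from the CH(+) atom = 10.
Since 10 = 4·2 + 2, the ring meets the 4n+2 criterion.

Aromatic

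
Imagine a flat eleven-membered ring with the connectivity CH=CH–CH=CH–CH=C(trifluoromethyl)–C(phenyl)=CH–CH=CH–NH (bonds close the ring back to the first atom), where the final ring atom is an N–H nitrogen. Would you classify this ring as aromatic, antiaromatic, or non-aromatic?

Antiaromatic

The p orbitals form a continuous loop: each doubly-bonded ring atom is sp² with one p-orbital electron; the pyrrole-type nitrogen donates its lone pair from the p orbital. The ring is fully conjugated.
Tallying contributions gives 5 × 2 = 10 from the double-bond units + 2 from the NH atom = 12.
A 4n π count (12, n = 3) in a planar conjugated ring means antiaromatic.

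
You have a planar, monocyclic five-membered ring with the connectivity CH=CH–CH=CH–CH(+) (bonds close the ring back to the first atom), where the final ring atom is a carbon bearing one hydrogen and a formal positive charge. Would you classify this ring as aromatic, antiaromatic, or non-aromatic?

Antiaromatic

All ring atoms are sp² and supply a p orbital to the ring (each doubly-bonded ring atom is sp² with one p-orbital electron; the carbocation has an empty p orbital); the conjugation is uninterrupted.
Tallying contributions gives 2 × 2 = 4 from the double-bond units + 0 from the CH(+) atom = 4.
4 is a 4n count (n = 1), so the planar conjugated ring is antiaromatic.
(The species described is the cyclopentadienyl cation.)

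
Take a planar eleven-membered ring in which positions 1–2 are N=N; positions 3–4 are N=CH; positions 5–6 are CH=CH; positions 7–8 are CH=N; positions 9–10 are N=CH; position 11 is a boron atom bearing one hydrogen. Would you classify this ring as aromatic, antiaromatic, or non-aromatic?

Aromatic

All ring atoms are sp² and supply a p orbital to the ring (each doubly-bonded ring atom is sp² with one p-orbital electron; each =N– nitrogen is pyridine-type (lone pair in the sp² plane, one electron in the p orbital); the boron has an empty p orbital); the conjugation is uninterrupted.
Adding the contributions, 5 × 2 = 10 from the double-bond units + 0 from the BH atom = 10.
With 10 π electrons (n = 2), the Hückel 4n+2 condition holds.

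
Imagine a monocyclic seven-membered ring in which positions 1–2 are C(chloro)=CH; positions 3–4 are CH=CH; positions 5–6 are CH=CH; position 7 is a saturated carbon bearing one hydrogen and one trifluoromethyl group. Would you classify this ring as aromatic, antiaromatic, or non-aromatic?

The CH(trifluoromethyl) carbon is saturated: that saturated carbon is sp³ and has no p orbital in the ring π system. Conjugation is not continuous around the ring.
Without a continuous loop of overlapping p orbitals the Hückel electron count never comes into play.

Non-aromatic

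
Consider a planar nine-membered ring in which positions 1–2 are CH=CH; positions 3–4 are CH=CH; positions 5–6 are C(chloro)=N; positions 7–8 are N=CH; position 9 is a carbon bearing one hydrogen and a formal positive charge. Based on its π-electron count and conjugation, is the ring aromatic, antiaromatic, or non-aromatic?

The p orbitals form a continuous loop: the double-bond atoms are sp², each contributing one p electron; the doubly-bonded nitrogens are pyridine-type — their lone pairs lie in the ring plane, leaving one electron in the p orbital; the carbocation has an empty p orbital. The ring is fully conjugated.
Counting π electrons: 4 × 2 = 8 from the double-bond units + 0 from the CH(+) atom = 8.
8 = 4(2); a planar, fully conjugated 4n system is antiaromatic.

Antiaromatic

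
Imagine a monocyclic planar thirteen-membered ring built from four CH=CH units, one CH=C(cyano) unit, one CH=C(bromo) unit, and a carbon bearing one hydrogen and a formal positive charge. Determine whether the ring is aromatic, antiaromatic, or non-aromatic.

All ring atoms are sp² and supply a p orbital to the ring (the double-bond atoms are sp², each contributing one p electron; the carbocation has an empty p orbital); the conjugation is uninterrupted.
Counting π electrons: 6 × 2 = 12 from the double-bond units + 0 from the CH(+) atom = 12.
12 is a 4n count (n = 3), so the planar conjugated ring is antiaromatic.

Antiaromatic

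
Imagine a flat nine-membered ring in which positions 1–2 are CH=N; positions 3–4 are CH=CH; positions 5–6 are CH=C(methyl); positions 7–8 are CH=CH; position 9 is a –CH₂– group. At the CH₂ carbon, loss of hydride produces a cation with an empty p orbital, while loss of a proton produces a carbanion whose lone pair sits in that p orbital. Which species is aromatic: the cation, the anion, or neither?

In either ion the ring is fully conjugated: every atom, including the new sp² carbon, supplies a p orbital.
Cation: 4 × 2 + 0 = 8 π electrons → 4(2), antiaromatic.
Anion: 4 × 2 + 2 = 10 π electrons → 4(2)+2, aromatic.

The anion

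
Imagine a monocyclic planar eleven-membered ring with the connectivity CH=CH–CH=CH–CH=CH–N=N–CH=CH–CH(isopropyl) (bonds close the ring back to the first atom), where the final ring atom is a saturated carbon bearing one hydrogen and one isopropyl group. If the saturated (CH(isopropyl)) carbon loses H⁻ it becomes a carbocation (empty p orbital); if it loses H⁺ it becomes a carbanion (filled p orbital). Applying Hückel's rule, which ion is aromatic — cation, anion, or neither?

Once that carbon is sp², every ring atom has a p orbital and both ions are fully conjugated.
Cation: 5 × 2 + 0 = 10 π electrons → 4(2)+2, aromatic.
Anion: 5 × 2 + 2 = 12 π electrons → 4(3), antiaromatic.

The cation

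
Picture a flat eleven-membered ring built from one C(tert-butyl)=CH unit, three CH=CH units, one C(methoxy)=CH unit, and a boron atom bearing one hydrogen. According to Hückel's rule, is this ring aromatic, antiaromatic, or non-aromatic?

The p orbitals form a continuous loop: the double-bond atoms are sp², each contributing one p electron; the boron has an empty p orbital. The ring is fully conjugated.
π-electron count: 5 × 2 = 10 from the double-bond units + 0 from the BH atom = 10.
10 = 4(2) + 2, which satisfies Hückel's 4n+2 rule.

Aromatic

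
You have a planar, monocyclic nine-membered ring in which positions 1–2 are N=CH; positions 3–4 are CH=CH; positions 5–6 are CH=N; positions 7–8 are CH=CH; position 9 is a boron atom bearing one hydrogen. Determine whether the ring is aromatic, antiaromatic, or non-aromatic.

Antiaromatic

Check conjugation: the double-bond atoms are sp², each contributing one p electron; the doubly-bonded nitrogens are pyridine-type — their lone pairs lie in the ring plane, leaving one electron in the p orbital; the boron has an empty p orbital — every position has a p orbital, so the cyclic π system is continuous.
Tallying contributions gives 4 × 2 = 8 from the double-bond units + 0 from the BH atom = 8.
With 8 = 4·2 π electrons, Hückel's rule classifies the planar ring as antiaromatic.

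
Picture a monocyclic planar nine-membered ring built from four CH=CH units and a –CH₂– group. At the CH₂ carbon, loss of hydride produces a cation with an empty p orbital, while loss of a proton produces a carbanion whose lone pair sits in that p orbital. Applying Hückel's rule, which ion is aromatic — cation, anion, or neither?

The anion

Once that carbon is sp², every ring atom has a p orbital and both ions are fully conjugated.
Cation: 4 × 2 + 0 = 8 π electrons → 4(2), antiaromatic.
Anion: 4 × 2 + 2 = 10 π electrons → 4(2)+2, aromatic.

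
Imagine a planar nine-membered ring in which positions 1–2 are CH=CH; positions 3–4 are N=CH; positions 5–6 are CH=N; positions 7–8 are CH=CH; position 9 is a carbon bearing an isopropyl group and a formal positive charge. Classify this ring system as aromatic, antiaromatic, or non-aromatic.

Antiaromatic

Check conjugation: the double-bond atoms are sp², each contributing one p electron; each =N– nitrogen is pyridine-type (lone pair in the sp² plane, one electron in the p orbital); the carbocation has an empty p orbital — every position has a p orbital, so the cyclic π system is continuous.
π-electron count: 4 × 2 = 8 from the double-bond units + 0 from the C(isopropyl)(+) atom = 8.
8 is a 4n count (n = 2), so the planar conjugated ring is antiaromatic.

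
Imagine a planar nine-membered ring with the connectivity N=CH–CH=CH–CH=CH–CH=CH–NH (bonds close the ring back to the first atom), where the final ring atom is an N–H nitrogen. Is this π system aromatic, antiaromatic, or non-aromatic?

Aromatic

All ring atoms are sp² and supply a p orbital to the ring (every atom in a ring double bond is sp² and brings one electron to the p orbital; each =N– nitrogen is pyridine-type (lone pair in the sp² plane, one electron in the p orbital); the pyrrole-type nitrogen donates its lone pair from the p orbital); the conjugation is uninterrupted.
Counting π electrons: 4 × 2 = 8 from the double-bond units + 2 from the NH atom = 10.
That gives a 4n+2 count (10, n = 2).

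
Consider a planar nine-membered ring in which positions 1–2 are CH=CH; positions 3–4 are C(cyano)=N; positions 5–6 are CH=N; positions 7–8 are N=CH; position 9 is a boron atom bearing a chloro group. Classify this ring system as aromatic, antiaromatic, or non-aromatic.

Antiaromatic

The p orbitals form a continuous loop: each doubly-bonded ring atom is sp² with one p-orbital electron; each =N– nitrogen is pyridine-type (lone pair in the sp² plane, one electron in the p orbital); the boron has an empty p orbital. The ring is fully conjugated.
Tallying contributions gives 4 × 2 = 8 from the double-bond units + 0 from the B(chloro) atom = 8.
8 = 4(2); a planar, fully conjugated 4n system is antiaromatic.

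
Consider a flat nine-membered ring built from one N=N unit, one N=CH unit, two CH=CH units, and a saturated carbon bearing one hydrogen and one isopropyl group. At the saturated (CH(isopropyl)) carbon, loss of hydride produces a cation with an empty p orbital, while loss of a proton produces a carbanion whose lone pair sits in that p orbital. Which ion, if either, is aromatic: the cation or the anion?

Both ions have a continuous loop of p orbitals — each ring atom is sp².
Cation: 4 × 2 + 0 = 8 π electrons → 4(2), antiaromatic.
Anion: 4 × 2 + 2 = 10 π electrons → 4(2)+2, aromatic.

The anion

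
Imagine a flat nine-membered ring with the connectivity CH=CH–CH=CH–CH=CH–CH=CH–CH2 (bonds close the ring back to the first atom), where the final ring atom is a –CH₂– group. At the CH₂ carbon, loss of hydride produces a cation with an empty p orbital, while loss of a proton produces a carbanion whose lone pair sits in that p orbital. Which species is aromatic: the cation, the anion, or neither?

Once that carbon is sp², every ring atom has a p orbital and both ions are fully conjugated.
Cation: 4 × 2 + 0 = 8 π electrons → 4(2), antiaromatic.
Anion: 4 × 2 + 2 = 10 π electrons → 4(2)+2, aromatic.

The anion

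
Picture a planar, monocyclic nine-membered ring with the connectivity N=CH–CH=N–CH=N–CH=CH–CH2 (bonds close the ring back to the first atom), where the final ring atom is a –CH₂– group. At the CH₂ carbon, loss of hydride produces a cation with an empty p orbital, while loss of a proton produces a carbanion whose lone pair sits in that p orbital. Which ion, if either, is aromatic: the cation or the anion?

In either ion the ring is fully conjugated: every atom, including the new sp² carbon, supplies a p orbital.
Cation: 4 × 2 + 0 = 8 π electrons → 4(2), antiaromatic.
Anion: 4 × 2 + 2 = 10 π electrons → 4(2)+2, aromatic.

The anion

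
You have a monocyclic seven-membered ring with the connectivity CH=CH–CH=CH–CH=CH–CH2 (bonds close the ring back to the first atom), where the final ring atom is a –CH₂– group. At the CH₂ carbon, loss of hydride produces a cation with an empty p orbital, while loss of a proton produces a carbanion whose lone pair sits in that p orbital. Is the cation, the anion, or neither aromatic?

In both ions every ring atom is sp² and contributes a p orbital, so both rings are fully conjugated.
Cation: 3 × 2 + 0 = 6 π electrons → 4(1)+2, aromatic.
Anion: 3 × 2 + 2 = 8 π electrons → 4(2), antiaromatic.

The cation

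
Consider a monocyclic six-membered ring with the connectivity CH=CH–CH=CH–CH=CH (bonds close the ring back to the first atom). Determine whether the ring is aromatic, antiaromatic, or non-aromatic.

Aromatic

Every ring atom contributes a p orbital perpendicular to the ring (each doubly-bonded ring atom is sp² with one p-orbital electron), so the π system is cyclic and fully conjugated.
Tallying contributions gives 3 × 2 = 6 from the 3 double-bond units.
That gives a 4n+2 count (6, n = 1).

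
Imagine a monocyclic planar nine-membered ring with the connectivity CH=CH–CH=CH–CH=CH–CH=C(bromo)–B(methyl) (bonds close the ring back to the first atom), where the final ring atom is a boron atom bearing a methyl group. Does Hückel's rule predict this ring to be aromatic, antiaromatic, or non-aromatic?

The p orbitals form a continuous loop: each doubly-bonded ring atom is sp² with one p-orbital electron; the boron has an empty p orbital. The ring is fully conjugated.
Adding the contributions, 4 × 2 = 8 from the double-bond units + 0 from the B(methyl) atom = 8.
With 8 = 4·2 π electrons, Hückel's rule classifies the planar ring as antiaromatic.

Antiaromatic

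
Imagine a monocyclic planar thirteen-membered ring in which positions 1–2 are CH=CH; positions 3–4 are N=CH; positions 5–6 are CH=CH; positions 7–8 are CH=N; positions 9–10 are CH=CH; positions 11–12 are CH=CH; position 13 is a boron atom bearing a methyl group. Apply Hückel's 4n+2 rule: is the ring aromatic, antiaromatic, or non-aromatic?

Antiaromatic

Check conjugation: every atom in a ring double bond is sp² and brings one electron to the p orbital; each =N– nitrogen is pyridine-type (lone pair in the sp² plane, one electron in the p orbital); the boron has an empty p orbital — every position has a p orbital, so the cyclic π system is continuous.
Counting π electrons: 6 × 2 = 12 from the double-bond units + 0 from the B(methyl) atom = 12.
With 12 = 4·3 π electrons, Hückel's rule classifies the planar ring as antiaromatic.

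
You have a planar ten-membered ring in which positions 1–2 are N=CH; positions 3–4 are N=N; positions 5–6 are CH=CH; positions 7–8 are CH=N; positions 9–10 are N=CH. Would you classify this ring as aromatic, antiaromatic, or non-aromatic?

Aromatic

Check conjugation: each doubly-bonded ring atom is sp² with one p-orbital electron; the doubly-bonded nitrogens are pyridine-type — their lone pairs lie in the ring plane, leaving one electron in the p orbital — every position has a p orbital, so the cyclic π system is continuous.
Counting π electrons: 5 × 2 = 10 from the 5 double-bond units.
With 10 π electrons (n = 2), the Hückel 4n+2 condition holds.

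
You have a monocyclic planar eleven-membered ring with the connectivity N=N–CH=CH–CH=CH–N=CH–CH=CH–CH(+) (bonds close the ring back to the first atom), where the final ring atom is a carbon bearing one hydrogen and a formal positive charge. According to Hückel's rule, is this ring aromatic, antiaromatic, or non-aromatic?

Check conjugation: each doubly-bonded ring atom is sp² with one p-orbital electron; the doubly-bonded nitrogens are pyridine-type — their lone pairs lie in the ring plane, leaving one electron in the p orbital; the carbocation has an empty p orbital — every position has a p orbital, so the cyclic π system is continuous.
Tallying contributions gives 5 × 2 = 10 from the double-bond units + 0 from the CH(+) atom = 10.
10 = 4(2) + 2, which satisfies Hückel's 4n+2 rule.

Aromatic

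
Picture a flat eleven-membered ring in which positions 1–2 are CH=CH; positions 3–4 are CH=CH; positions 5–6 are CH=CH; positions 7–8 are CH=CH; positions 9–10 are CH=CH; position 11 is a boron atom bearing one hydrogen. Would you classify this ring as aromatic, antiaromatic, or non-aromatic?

Check conjugation: each doubly-bonded ring atom is sp² with one p-orbital electron; the boron has an empty p orbital — every position has a p orbital, so the cyclic π system is continuous.
Adding the contributions, 5 × 2 = 10 from the double-bond units + 0 from the BH atom = 10.
With 10 π electrons (n = 2), the Hückel 4n+2 condition holds.

Aromatic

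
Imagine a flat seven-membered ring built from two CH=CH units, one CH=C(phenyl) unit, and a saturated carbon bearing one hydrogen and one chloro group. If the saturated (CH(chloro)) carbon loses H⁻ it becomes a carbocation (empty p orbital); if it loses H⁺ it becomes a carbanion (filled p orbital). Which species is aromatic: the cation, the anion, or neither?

The cation

In both ions every ring atom is sp² and contributes a p orbital, so both rings are fully conjugated.
Cation: 3 × 2 + 0 = 6 π electrons → 4(1)+2, aromatic.
Anion: 3 × 2 + 2 = 8 π electrons → 4(2), antiaromatic.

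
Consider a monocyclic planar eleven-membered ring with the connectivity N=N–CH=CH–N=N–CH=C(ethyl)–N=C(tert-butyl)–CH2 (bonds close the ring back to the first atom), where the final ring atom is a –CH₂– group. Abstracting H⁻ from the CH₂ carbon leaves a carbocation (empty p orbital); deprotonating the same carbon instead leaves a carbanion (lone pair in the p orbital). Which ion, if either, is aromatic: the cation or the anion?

In either ion the ring is fully conjugated: every atom, including the new sp² carbon, supplies a p orbital.
Cation: 5 × 2 + 0 = 10 π electrons → 4(2)+2, aromatic.
Anion: 5 × 2 + 2 = 12 π electrons → 4(3), antiaromatic.

The cation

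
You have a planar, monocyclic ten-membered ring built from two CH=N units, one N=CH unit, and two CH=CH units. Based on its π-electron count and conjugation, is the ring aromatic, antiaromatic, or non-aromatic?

Aromatic

Check conjugation: each doubly-bonded ring atom is sp² with one p-orbital electron; each =N– nitrogen is pyridine-type (lone pair in the sp² plane, one electron in the p orbital) — every position has a p orbital, so the cyclic π system is continuous.
Tallying contributions gives 5 × 2 = 10 from the 5 double-bond units.
Since 10 = 4·2 + 2, the ring meets the 4n+2 criterion.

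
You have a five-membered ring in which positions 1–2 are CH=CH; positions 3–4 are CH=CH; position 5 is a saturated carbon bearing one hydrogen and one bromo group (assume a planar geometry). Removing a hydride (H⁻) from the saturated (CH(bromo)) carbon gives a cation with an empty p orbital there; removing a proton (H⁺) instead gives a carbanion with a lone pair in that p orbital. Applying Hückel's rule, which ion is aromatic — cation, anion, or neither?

Once that carbon is sp², every ring atom has a p orbital and both ions are fully conjugated.
Cation: 2 × 2 + 0 = 4 π electrons → 4(1), antiaromatic.
Anion: 2 × 2 + 2 = 6 π electrons → 4(1)+2, aromatic.

The anion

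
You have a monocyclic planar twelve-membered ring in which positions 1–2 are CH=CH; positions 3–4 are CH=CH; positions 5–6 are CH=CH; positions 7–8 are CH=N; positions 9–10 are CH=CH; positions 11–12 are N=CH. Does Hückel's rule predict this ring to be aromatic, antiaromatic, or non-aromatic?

The p orbitals form a continuous loop: the double-bond atoms are sp², each contributing one p electron; the doubly-bonded nitrogens are pyridine-type — their lone pairs lie in the ring plane, leaving one electron in the p orbital. The ring is fully conjugated.
Counting π electrons: 6 × 2 = 12 from the 6 double-bond units.
With 12 = 4·3 π electrons, Hückel's rule classifies the planar ring as antiaromatic.

Antiaromatic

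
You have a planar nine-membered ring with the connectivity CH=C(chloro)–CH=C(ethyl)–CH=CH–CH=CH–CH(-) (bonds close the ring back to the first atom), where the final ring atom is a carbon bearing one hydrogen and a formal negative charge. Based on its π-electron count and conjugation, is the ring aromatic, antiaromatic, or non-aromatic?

Aromatic

Every ring atom contributes a p orbital perpendicular to the ring (the double-bond atoms are sp², each contributing one p electron; the carbanion's lone pair occupies the p orbital), so the π system is cyclic and fully conjugated.
Tallying contributions gives 4 × 2 = 8 from the double-bond units + 2 from the CH(-) atom = 10.
10 = 4(2) + 2, which satisfies Hückel's 4n+2 rule.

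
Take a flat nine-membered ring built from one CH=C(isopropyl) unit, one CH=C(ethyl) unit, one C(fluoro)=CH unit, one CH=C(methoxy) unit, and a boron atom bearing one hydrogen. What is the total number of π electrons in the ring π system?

The p orbitals form a continuous loop: every atom in a ring double bond is sp² and brings one electron to the p orbital; the boron has an empty p orbital. The ring is fully conjugated.
Adding the contributions, 4 × 2 = 8 from the double-bond units + 0 from the BH atom = 8.

8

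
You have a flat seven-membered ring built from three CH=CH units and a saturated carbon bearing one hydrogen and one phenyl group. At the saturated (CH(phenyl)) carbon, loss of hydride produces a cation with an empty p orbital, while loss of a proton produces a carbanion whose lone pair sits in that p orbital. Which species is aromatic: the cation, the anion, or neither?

In both ions every ring atom is sp² and contributes a p orbital, so both rings are fully conjugated.
Cation: 3 × 2 + 0 = 6 π electrons → 4(1)+2, aromatic.
Anion: 3 × 2 + 2 = 8 π electrons → 4(2), antiaromatic.

The cation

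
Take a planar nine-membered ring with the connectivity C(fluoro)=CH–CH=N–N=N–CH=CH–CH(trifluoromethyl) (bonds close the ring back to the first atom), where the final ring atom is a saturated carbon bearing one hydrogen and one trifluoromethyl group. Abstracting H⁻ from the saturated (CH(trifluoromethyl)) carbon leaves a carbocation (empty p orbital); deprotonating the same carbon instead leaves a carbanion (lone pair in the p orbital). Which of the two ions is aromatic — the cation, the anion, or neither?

The anion

Both ions have a continuous loop of p orbitals — each ring atom is sp².
Cation: 4 × 2 + 0 = 8 π electrons → 4(2), antiaromatic.
Anion: 4 × 2 + 2 = 10 π electrons → 4(2)+2, aromatic.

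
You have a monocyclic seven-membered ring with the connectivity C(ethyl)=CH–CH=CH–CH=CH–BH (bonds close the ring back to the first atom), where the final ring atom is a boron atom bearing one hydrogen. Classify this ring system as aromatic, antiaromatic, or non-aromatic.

Aromatic

The p orbitals form a continuous loop: the double-bond atoms are sp², each contributing one p electron; the boron has an empty p orbital. The ring is fully conjugated.
π-electron count: 3 × 2 = 6 from the double-bond units + 0 from the BH atom = 6.
With 6 π electrons (n = 1), the Hückel 4n+2 condition holds.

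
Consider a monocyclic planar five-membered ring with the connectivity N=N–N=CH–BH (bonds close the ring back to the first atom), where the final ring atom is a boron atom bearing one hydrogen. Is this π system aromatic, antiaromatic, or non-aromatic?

Every ring atom contributes a p orbital perpendicular to the ring (every atom in a ring double bond is sp² and brings one electron to the p orbital; each =N– nitrogen is pyridine-type (lone pair in the sp² plane, one electron in the p orbital); the boron has an empty p orbital), so the π system is cyclic and fully conjugated.
π-electron count: 2 × 2 = 4 from the double-bond units + 0 from the BH atom = 4.
4 = 4(1); a planar, fully conjugated 4n system is antiaromatic.

Antiaromatic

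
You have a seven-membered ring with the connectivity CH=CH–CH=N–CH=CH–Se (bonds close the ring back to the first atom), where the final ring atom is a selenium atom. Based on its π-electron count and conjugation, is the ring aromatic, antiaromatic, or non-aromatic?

The p orbitals form a continuous loop: every atom in a ring double bond is sp² and brings one electron to the p orbital; the doubly-bonded nitrogens are pyridine-type — their lone pairs lie in the ring plane, leaving one electron in the p orbital; the selenium donates one lone pair from its p orbital. The ring is fully conjugated.
Tallying contributions gives 3 × 2 = 6 from the double-bond units + 2 from the Se atom = 8.
8 is a 4n count (n = 2), so the planar conjugated ring is antiaromatic.

Antiaromatic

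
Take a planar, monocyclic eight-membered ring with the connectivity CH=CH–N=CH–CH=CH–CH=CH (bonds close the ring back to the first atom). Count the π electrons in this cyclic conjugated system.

8

Every ring atom contributes a p orbital perpendicular to the ring (each doubly-bonded ring atom is sp² with one p-orbital electron; each =N– nitrogen is pyridine-type (lone pair in the sp² plane, one electron in the p orbital)), so the π system is cyclic and fully conjugated.
π-electron count: 4 × 2 = 8 from the 4 double-bond units.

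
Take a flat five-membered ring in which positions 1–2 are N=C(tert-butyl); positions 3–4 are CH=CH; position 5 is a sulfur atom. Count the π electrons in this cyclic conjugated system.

Every ring atom contributes a p orbital perpendicular to the ring (each doubly-bonded ring atom is sp² with one p-orbital electron; the doubly-bonded nitrogens are pyridine-type — their lone pairs lie in the ring plane, leaving one electron in the p orbital; the sulfur donates one lone pair from its p orbital), so the π system is cyclic and fully conjugated.
π-electron count: 2 × 2 = 4 from the double-bond units + 2 from the S atom = 6.

6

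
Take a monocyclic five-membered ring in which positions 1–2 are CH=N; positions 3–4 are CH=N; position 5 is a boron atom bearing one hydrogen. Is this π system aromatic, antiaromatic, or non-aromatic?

All ring atoms are sp² and supply a p orbital to the ring (every atom in a ring double bond is sp² and brings one electron to the p orbital; each sp² =N– keeps its lone pair in-plane and puts one electron into the π system; the boron has an empty p orbital); the conjugation is uninterrupted.
π-electron count: 2 × 2 = 4 from the double-bond units + 0 from the BH atom = 4.
With 4 = 4·1 π electrons, Hückel's rule classifies the planar ring as antiaromatic.

Antiaromatic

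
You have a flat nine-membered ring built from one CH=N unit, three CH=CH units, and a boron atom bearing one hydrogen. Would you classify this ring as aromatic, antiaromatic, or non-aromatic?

Antiaromatic

Check conjugation: every atom in a ring double bond is sp² and brings one electron to the p orbital; the doubly-bonded nitrogens are pyridine-type — their lone pairs lie in the ring plane, leaving one electron in the p orbital; the boron has an empty p orbital — every position has a p orbital, so the cyclic π system is continuous.
π-electron count: 4 × 2 = 8 from the double-bond units + 0 from the BH atom = 8.
With 8 = 4·2 π electrons, Hückel's rule classifies the planar ring as antiaromatic.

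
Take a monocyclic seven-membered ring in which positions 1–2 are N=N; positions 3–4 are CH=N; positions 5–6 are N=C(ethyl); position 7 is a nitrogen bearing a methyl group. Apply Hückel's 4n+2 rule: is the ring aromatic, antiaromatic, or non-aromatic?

Antiaromatic

Every ring atom contributes a p orbital perpendicular to the ring (every atom in a ring double bond is sp² and brings one electron to the p orbital; each sp² =N– keeps its lone pair in-plane and puts one electron into the π system; the pyrrole-type nitrogen donates its lone pair from the p orbital), so the π system is cyclic and fully conjugated.
π-electron count: 3 × 2 = 6 from the double-bond units + 2 from the N(methyl) atom = 8.
With 8 = 4·2 π electrons, Hückel's rule classifies the planar ring as antiaromatic.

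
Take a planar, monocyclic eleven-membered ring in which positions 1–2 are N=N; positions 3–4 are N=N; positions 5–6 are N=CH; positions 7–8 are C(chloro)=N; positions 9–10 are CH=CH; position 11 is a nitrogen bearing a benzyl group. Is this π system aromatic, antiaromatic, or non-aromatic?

Antiaromatic

Check conjugation: every atom in a ring double bond is sp² and brings one electron to the p orbital; each sp² =N– keeps its lone pair in-plane and puts one electron into the π system; the pyrrole-type nitrogen donates its lone pair from the p orbital — every position has a p orbital, so the cyclic π system is continuous.
Tallying contributions gives 5 × 2 = 10 from the double-bond units + 2 from the N(benzyl) atom = 12.
12 is a 4n count (n = 3), so the planar conjugated ring is antiaromatic.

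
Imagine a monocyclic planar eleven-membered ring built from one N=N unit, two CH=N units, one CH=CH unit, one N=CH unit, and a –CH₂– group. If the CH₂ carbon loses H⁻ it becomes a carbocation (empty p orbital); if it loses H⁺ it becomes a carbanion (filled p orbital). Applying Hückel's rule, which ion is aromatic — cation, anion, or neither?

In both ions every ring atom is sp² and contributes a p orbital, so both rings are fully conjugated.
Cation: 5 × 2 + 0 = 10 π electrons → 4(2)+2, aromatic.
Anion: 5 × 2 + 2 = 12 π electrons → 4(3), antiaromatic.

The cation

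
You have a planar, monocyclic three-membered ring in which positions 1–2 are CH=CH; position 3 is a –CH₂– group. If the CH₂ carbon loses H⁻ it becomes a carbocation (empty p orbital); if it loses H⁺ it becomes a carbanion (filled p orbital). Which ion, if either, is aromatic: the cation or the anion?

Once that carbon is sp², every ring atom has a p orbital and both ions are fully conjugated.
Cation: 1 × 2 + 0 = 2 π electrons → 4(0)+2, aromatic.
Anion: 1 × 2 + 2 = 4 π electrons → 4(1), antiaromatic.

The cation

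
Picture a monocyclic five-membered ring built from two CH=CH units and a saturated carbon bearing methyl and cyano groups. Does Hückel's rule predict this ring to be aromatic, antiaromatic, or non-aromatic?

At the C(methyl)(cyano) position, that saturated carbon is sp³ and has no p orbital in the ring π system; the ring's p-orbital overlap is broken there.
Hückel's rule only applies to fully conjugated rings, so this one is simply non-aromatic.

Non-aromatic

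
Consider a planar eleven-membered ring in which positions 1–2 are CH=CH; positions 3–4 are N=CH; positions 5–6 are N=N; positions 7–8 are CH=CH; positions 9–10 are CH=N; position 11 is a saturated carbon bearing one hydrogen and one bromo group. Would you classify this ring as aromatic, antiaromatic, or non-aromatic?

Non-aromatic

The CH(bromo) carbon is saturated: that saturated carbon is sp³ and has no p orbital in the ring π system. Conjugation is not continuous around the ring.
Hückel's rule only applies to fully conjugated rings, so this one is simply non-aromatic.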